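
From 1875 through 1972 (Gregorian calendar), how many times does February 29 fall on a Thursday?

Leap years in 1875–1972: 24 of them.
Feb 29 weekday advances by 5 (mod 7) from one leap year to the next four years later (or differs when a century non-leap intervenes).
Leap-day weekdays: 1876:Tue 1880:Sun 1884:Fri 1888:Wed 1892:Mon 1896:Sat 1904:Mon 1908:Sat 1912:Thu✓ 1916:Tue 1920:Sun 1924:Fri 1928:Wed 1932:Mon 1936:Sat 1940:Thu✓ 1944:Tue 1948:Sun 1952:Fri 1956:Wed 1960:Mon 1964:Sat 1968:Thu✓ 1972:Tue
Thursday: 1912, 1940, 1968 → 3.

3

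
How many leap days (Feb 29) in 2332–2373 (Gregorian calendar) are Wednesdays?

Leap years in 2332–2373: 11 of them.
Feb 29 weekday advances by 5 (mod 7) from one leap year to the next four years later (or differs when a century non-leap intervenes).
Leap-day weekdays: 2332:Mon 2336:Sat 2340:Thu 2344:Tue 2348:Sun 2352:Fri 2356:Wed✓ 2360:Mon 2364:Sat 2368:Thu 2372:Tue
Wednesday: 2356 → 1.

1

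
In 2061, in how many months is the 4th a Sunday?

Check the 4th of each month of 2061: Jan 4: Tue, Feb 4: Fri, Mar 4: Fri, Apr 4: Mon, May 4: Wed, Jun 4: Sat, Jul 4: Mon, Aug 4: Thu, Sep 4: Sun, Oct 4: Tue, Nov 4: Fri, Dec 4: Sun.
Sunday occurs in September, December — 2 months.

2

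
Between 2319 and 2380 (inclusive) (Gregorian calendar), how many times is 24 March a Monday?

10

Track 24 March's weekday year by year (advancing +1, or +2 across a Feb 29):
  2319: Mon ✓  2320: Wed (+2)  2321: Thu (+1)  2322: Fri (+1)  2323: Sat (+1)
  2324: Mon (+2) ✓  2325: Tue (+1)  2326: Wed (+1)  2327: Thu (+1)  2328: Sat (+2)
  2329: Sun (+1)  2330: Mon (+1) ✓  2331: Tue (+1)  2332: Thu (+2)  … (34 more years) …
  2367: Fri (+1)  2368: Sun (+2)  2369: Mon (+1) ✓  2370: Tue (+1)  2371: Wed (+1)
  2372: Fri (+2)  2373: Sat (+1)  2374: Sun (+1)  2375: Mon (+1) ✓  2376: Wed (+2)
  2377: Thu (+1)  2378: Fri (+1)  2379: Sat (+1)  2380: Mon (+2) ✓
Monday years: 2319, 2324, 2330, 2341, 2347, 2352, 2358, 2369, 2375, 2380 — 10 in total.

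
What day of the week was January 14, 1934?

January 1, 1934 is a Monday.
January 14 is day 14 of the year, i.e. 13 days after Jan 1.
13 mod 7 = 6, so advance 6 weekdays from Monday: Sunday.

Sunday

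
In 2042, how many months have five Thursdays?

4

A month of length L has five Thursdays iff its first Thursday is on day ≤ L−28 (so day 1–3 in a 31-day month, 1–2 in a 30-day month, day 1 in a leap February).
Checking each month of 2042: Jan starts Wed (31d) ✓; Feb starts Sat (28d); Mar starts Sat (31d); Apr starts Tue (30d); May starts Thu (31d) ✓; Jun starts Sun (30d); Jul starts Tue (31d) ✓; Aug starts Fri (31d); Sep starts Mon (30d); Oct starts Wed (31d) ✓; Nov starts Sat (30d); Dec starts Mon (31d).
Five-Thursday months: January, May, July, October → 4.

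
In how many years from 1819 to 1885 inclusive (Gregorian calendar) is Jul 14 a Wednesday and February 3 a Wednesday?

7

Check each year's weekday for Jul 14 and February 3:
  1819: Wed/Wed ✓  1820: Fri/Thu  1821: Sat/Sat  1822: Sun/Sun  1823: Mon/Mon  1824: Wed/Tue  1825: Thu/Thu  1826: Fri/Fri  1827: Sat/Sat  1828: Mon/Sun  1829: Tue/Tue  1830: Wed/Wed ✓  1831: Thu/Thu  1832: Sat/Fri  …(39 more)…  1872: Sun/Sat  1873: Mon/Mon  1874: Tue/Tue  1875: Wed/Wed ✓  1876: Fri/Thu  1877: Sat/Sat  1878: Sun/Sun  1879: Mon/Mon  1880: Wed/Tue  1881: Thu/Thu  1882: Fri/Fri  1883: Sat/Sat  1884: Mon/Sun  1885: Tue/Tue
Both conditions hold in: 1819, 1830, 1841, 1847, 1858, 1869, 1875 — 7.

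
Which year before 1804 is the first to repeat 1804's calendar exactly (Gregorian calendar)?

Two years share a calendar iff Jan 1 falls on the same weekday and both are leap or both are common. 1804: Jan 1 is Sunday, leap year.
1803: Jan 1 Saturday, common
1802: Jan 1 Friday, common
1801: Jan 1 Thursday, common
1800: Jan 1 Wednesday, common
1799: Jan 1 Tuesday, common
1798: Jan 1 Monday, common
1797: Jan 1 Sunday, common
1796: Jan 1 Friday, leap
1795: Jan 1 Thursday, common
1794: Jan 1 Wednesday, common
1793: Jan 1 Tuesday, common
1792: Jan 1 Sunday, leap
1792 matches on both conditions.

1792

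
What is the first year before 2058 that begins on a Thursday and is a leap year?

2032

Jan 1 advances by 2 weekdays after a leap year and by 1 after a common year.
2058: Jan 1 is Tuesday.
2057: Monday
2056: Saturday (leap)
2055: Friday
2054: Thursday
2053: Wednesday
2052: Monday (leap)
2051: Sunday
2050: Saturday
2049: Friday
2048: Wednesday (leap)
2047: Tuesday
2046: Monday
2045: Sunday
2044: Friday (leap)
2043: Thursday
2042: Wednesday
2041: Tuesday
2040: Sunday (leap)
2039: Saturday
2038: Friday
2037: Thursday
2036: Tuesday (leap)
2035: Monday
2034: Sunday
2033: Saturday
2032: Thursday (leap)
2032 begins on a Thursday and is a leap year.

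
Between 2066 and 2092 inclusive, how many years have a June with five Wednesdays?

8

June has 30 days; it has five Wednesdays when Wednesday falls among the first (month-length − 28) days — i.e. when June 1 is one of Wednesday/Tuesday.
June 1 by year: 2066:Tue✓ 2067:Wed✓ 2068:Fri 2069:Sat 2070:Sun 2071:Mon 2072:Wed✓ 2073:Thu 2074:Fri 2075:Sat 2076:Mon 2077:Tue✓ 2078:Wed✓ 2079:Thu 2080:Sat 2081:Sun 2082:Mon 2083:Tue✓ 2084:Thu 2085:Fri 2086:Sat 2087:Sun 2088:Tue✓ 2089:Wed✓ 2090:Thu 2091:Fri 2092:Sun
Years with five Wednesdays: 2066, 2067, 2072, 2077, 2078, 2083, 2088, 2089 → 8.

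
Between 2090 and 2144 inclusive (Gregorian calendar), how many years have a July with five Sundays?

24

July has 31 days; it has five Sundays when Sunday falls among the first (month-length − 28) days — i.e. when July 1 is one of Sunday/Saturday/Friday.
July 1 by year: 2090:Sat✓ 2091:Sun✓ 2092:Tue 2093:Wed 2094:Thu 2095:Fri✓ 2096:Sun✓ 2097:Mon 2098:Tue 2099:Wed 2100:Thu 2101:Fri✓ 2102:Sat✓ 2103:Sun✓ 2104:Tue …(25 more)… 2130:Sat✓ 2131:Sun✓ 2132:Tue 2133:Wed 2134:Thu 2135:Fri✓ 2136:Sun✓ 2137:Mon 2138:Tue 2139:Wed 2140:Fri✓ 2141:Sat✓ 2142:Sun✓ 2143:Mon 2144:Wed
Years with five Sundays: 2090, 2091, 2095, 2096, 2101, 2102, 2103, 2107, 2108, 2112, 2113, 2114, 2118, 2119, 2124, 2125, 2129, 2130, 2131, 2135, 2136, 2140, 2141, 2142 → 24.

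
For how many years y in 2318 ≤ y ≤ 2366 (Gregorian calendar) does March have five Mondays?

21

March has 31 days; it has five Mondays when Monday falls among the first (month-length − 28) days — i.e. when March 1 is one of Monday/Sunday/Saturday.
March 1 by year: 2318:Fri 2319:Sat✓ 2320:Mon✓ 2321:Tue 2322:Wed 2323:Thu 2324:Sat✓ 2325:Sun✓ 2326:Mon✓ 2327:Tue 2328:Thu 2329:Fri 2330:Sat✓ 2331:Sun✓ 2332:Tue …(19 more)… 2352:Sat✓ 2353:Sun✓ 2354:Mon✓ 2355:Tue 2356:Thu 2357:Fri 2358:Sat✓ 2359:Sun✓ 2360:Tue 2361:Wed 2362:Thu 2363:Fri 2364:Sun✓ 2365:Mon✓ 2366:Tue
Years with five Mondays: 2319, 2320, 2324, 2325, 2326, 2330, 2331, 2336, 2337, 2341, 2342, 2343, 2347, 2348, 2352, 2353, 2354, 2358, 2359, 2364, 2365 → 21.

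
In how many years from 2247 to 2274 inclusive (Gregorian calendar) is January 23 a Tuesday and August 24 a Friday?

3

Check each year's weekday for January 23 and August 24:
  2247: Sat/Tue  2248: Sun/Thu  2249: Tue/Fri ✓  2250: Wed/Sat  2251: Thu/Sun  2252: Fri/Tue  2253: Sun/Wed  2254: Mon/Thu  2255: Tue/Fri ✓  2256: Wed/Sun  2257: Fri/Mon  2258: Sat/Tue  2259: Sun/Wed  2260: Mon/Fri  2261: Wed/Sat  2262: Thu/Sun  2263: Fri/Mon  2264: Sat/Wed  2265: Mon/Thu  2266: Tue/Fri ✓  2267: Wed/Sat  2268: Thu/Mon  2269: Sat/Tue  2270: Sun/Wed  2271: Mon/Thu  2272: Tue/Sat  2273: Thu/Sun  2274: Fri/Mon
Both conditions hold in: 2249, 2255, 2266 — 3.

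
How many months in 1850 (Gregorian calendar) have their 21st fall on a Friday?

Check the 21st of each month of 1850: Jan 21: Mon, Feb 21: Thu, Mar 21: Thu, Apr 21: Sun, May 21: Tue, Jun 21: Fri, Jul 21: Sun, Aug 21: Wed, Sep 21: Sat, Oct 21: Mon, Nov 21: Thu, Dec 21: Sat.
Friday occurs in June — 1 month.

1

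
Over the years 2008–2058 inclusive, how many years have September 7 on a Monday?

Track September 7's weekday year by year (advancing +1, or +2 across a Feb 29):
  2008: Sun  2009: Mon (+1) ✓  2010: Tue (+1)  2011: Wed (+1)  2012: Fri (+2)
  2013: Sat (+1)  2014: Sun (+1)  2015: Mon (+1) ✓  2016: Wed (+2)  2017: Thu (+1)
  2018: Fri (+1)  2019: Sat (+1)  2020: Mon (+2) ✓  2021: Tue (+1)  … (23 more years) …
  2045: Thu (+1)  2046: Fri (+1)  2047: Sat (+1)  2048: Mon (+2) ✓  2049: Tue (+1)
  2050: Wed (+1)  2051: Thu (+1)  2052: Sat (+2)  2053: Sun (+1)  2054: Mon (+1) ✓
  2055: Tue (+1)  2056: Thu (+2)  2057: Fri (+1)  2058: Sat (+1)
Monday years: 2009, 2015, 2020, 2026, 2037, 2043, 2048, 2054 — 8 in total.

8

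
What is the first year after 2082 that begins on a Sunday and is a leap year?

Jan 1 advances by 2 weekdays after a leap year and by 1 after a common year.
2082: Jan 1 is Thursday.
2083: Friday
2084: Saturday (leap)
2085: Monday
2086: Tuesday
2087: Wednesday
2088: Thursday (leap)
2089: Saturday
2090: Sunday
2091: Monday
2092: Tuesday (leap)
2093: Thursday
2094: Friday
2095: Saturday
2096: Sunday (leap)
2096 begins on a Sunday and is a leap year.

2096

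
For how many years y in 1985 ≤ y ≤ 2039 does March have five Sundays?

March has 31 days; it has five Sundays when Sunday falls among the first (month-length − 28) days — i.e. when March 1 is one of Sunday/Saturday/Friday.
March 1 by year: 1985:Fri✓ 1986:Sat✓ 1987:Sun✓ 1988:Tue 1989:Wed 1990:Thu 1991:Fri✓ 1992:Sun✓ 1993:Mon 1994:Tue 1995:Wed 1996:Fri✓ 1997:Sat✓ 1998:Sun✓ 1999:Mon …(25 more)… 2025:Sat✓ 2026:Sun✓ 2027:Mon 2028:Wed 2029:Thu 2030:Fri✓ 2031:Sat✓ 2032:Mon 2033:Tue 2034:Wed 2035:Thu 2036:Sat✓ 2037:Sun✓ 2038:Mon 2039:Tue
Years with five Sundays: 1985, 1986, 1987, 1991, 1992, 1996, 1997, 1998, 2002, 2003, 2008, 2009, 2013, 2014, 2015, 2019, 2020, 2024, 2025, 2026, 2030, 2031, 2036, 2037 → 24.

24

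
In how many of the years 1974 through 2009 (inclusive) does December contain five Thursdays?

December has 31 days; it has five Thursdays when Thursday falls among the first (month-length − 28) days — i.e. when December 1 is one of Thursday/Wednesday/Tuesday.
December 1 by year: 1974:Sun 1975:Mon 1976:Wed✓ 1977:Thu✓ 1978:Fri 1979:Sat 1980:Mon 1981:Tue✓ 1982:Wed✓ 1983:Thu✓ 1984:Sat 1985:Sun 1986:Mon 1987:Tue✓ 1988:Thu✓ …(6 more)… 1995:Fri 1996:Sun 1997:Mon 1998:Tue✓ 1999:Wed✓ 2000:Fri 2001:Sat 2002:Sun 2003:Mon 2004:Wed✓ 2005:Thu✓ 2006:Fri 2007:Sat 2008:Mon 2009:Tue✓
Years with five Thursdays: 1976, 1977, 1981, 1982, 1983, 1987, 1988, 1992, 1993, 1994, 1998, 1999, 2004, 2005, 2009 → 15.

15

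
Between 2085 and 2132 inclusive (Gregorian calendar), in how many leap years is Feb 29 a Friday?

Leap years in 2085–2132: 11 of them.
Feb 29 weekday advances by 5 (mod 7) from one leap year to the next four years later (or differs when a century non-leap intervenes).
Leap-day weekdays: 2088:Sun 2092:Fri✓ 2096:Wed 2104:Fri✓ 2108:Wed 2112:Mon 2116:Sat 2120:Thu 2124:Tue 2128:Sun 2132:Fri✓
Friday: 2092, 2104, 2132 → 3.

3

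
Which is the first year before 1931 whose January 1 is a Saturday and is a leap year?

1916

Jan 1 advances by 2 weekdays after a leap year and by 1 after a common year.
1931: Jan 1 is Thursday.
1930: Wednesday
1929: Tuesday
1928: Sunday (leap)
1927: Saturday
1926: Friday
1925: Thursday
1924: Tuesday (leap)
1923: Monday
1922: Sunday
1921: Saturday
1920: Thursday (leap)
1919: Wednesday
1918: Tuesday
1917: Monday
1916: Saturday (leap)
1916 begins on a Saturday and is a leap year.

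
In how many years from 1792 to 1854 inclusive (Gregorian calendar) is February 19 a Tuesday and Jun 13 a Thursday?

Check each year's weekday for February 19 and Jun 13:
  1792: Sun/Wed  1793: Tue/Thu ✓  1794: Wed/Fri  1795: Thu/Sat  1796: Fri/Mon  1797: Sun/Tue  1798: Mon/Wed  1799: Tue/Thu ✓  1800: Wed/Fri  1801: Thu/Sat  1802: Fri/Sun  1803: Sat/Mon  1804: Sun/Wed  1805: Tue/Thu ✓  …(35 more)…  1841: Fri/Sun  1842: Sat/Mon  1843: Sun/Tue  1844: Mon/Thu  1845: Wed/Fri  1846: Thu/Sat  1847: Fri/Sun  1848: Sat/Tue  1849: Mon/Wed  1850: Tue/Thu ✓  1851: Wed/Fri  1852: Thu/Sun  1853: Sat/Mon  1854: Sun/Tue
Both conditions hold in: 1793, 1799, 1805, 1811, 1822, 1833, 1839, 1850 — 8.

8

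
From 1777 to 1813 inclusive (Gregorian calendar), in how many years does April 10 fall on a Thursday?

Track April 10's weekday year by year (advancing +1, or +2 across a Feb 29):
  1777: Thu ✓  1778: Fri (+1)  1779: Sat (+1)  1780: Mon (+2)  1781: Tue (+1)
  1782: Wed (+1)  1783: Thu (+1) ✓  1784: Sat (+2)  1785: Sun (+1)  1786: Mon (+1)
  1787: Tue (+1)  1788: Thu (+2) ✓  1789: Fri (+1)  1790: Sat (+1)  … (9 more years) …
  1800: Thu (+1) ✓  1801: Fri (+1)  1802: Sat (+1)  1803: Sun (+1)  1804: Tue (+2)
  1805: Wed (+1)  1806: Thu (+1) ✓  1807: Fri (+1)  1808: Sun (+2)  1809: Mon (+1)
  1810: Tue (+1)  1811: Wed (+1)  1812: Fri (+2)  1813: Sat (+1)
Thursday years: 1777, 1783, 1788, 1794, 1800, 1806 — 6 in total.

6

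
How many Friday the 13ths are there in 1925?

3

Check the 13th of each month of 1925: Jan 13: Tue, Feb 13: Fri, Mar 13: Fri, Apr 13: Mon, May 13: Wed, Jun 13: Sat, Jul 13: Mon, Aug 13: Thu, Sep 13: Sun, Oct 13: Tue, Nov 13: Fri, Dec 13: Sun.
Friday occurs in February, March, November — 3 months.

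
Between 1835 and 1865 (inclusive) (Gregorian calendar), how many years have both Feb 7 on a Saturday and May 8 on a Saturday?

1

Check each year's weekday for Feb 7 and May 8:
  1835: Sat/Fri  1836: Sun/Sun  1837: Tue/Mon  1838: Wed/Tue  1839: Thu/Wed  1840: Fri/Fri  1841: Sun/Sat  1842: Mon/Sun  1843: Tue/Mon  1844: Wed/Wed  1845: Fri/Thu  1846: Sat/Fri  1847: Sun/Sat  1848: Mon/Mon  …(3 more)…  1852: Sat/Sat ✓  1853: Mon/Sun  1854: Tue/Mon  1855: Wed/Tue  1856: Thu/Thu  1857: Sat/Fri  1858: Sun/Sat  1859: Mon/Sun  1860: Tue/Tue  1861: Thu/Wed  1862: Fri/Thu  1863: Sat/Fri  1864: Sun/Sun  1865: Tue/Mon
Both conditions hold in: 1852 — 1.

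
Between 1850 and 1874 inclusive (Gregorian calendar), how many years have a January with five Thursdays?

January has 31 days; it has five Thursdays when Thursday falls among the first (month-length − 28) days — i.e. when January 1 is one of Thursday/Wednesday/Tuesday.
January 1 by year: 1850:Tue✓ 1851:Wed✓ 1852:Thu✓ 1853:Sat 1854:Sun 1855:Mon 1856:Tue✓ 1857:Thu✓ 1858:Fri 1859:Sat 1860:Sun 1861:Tue✓ 1862:Wed✓ 1863:Thu✓ 1864:Fri 1865:Sun 1866:Mon 1867:Tue✓ 1868:Wed✓ 1869:Fri 1870:Sat 1871:Sun 1872:Mon 1873:Wed✓ 1874:Thu✓
Years with five Thursdays: 1850, 1851, 1852, 1856, 1857, 1861, 1862, 1863, 1867, 1868, 1873, 1874 → 12.

12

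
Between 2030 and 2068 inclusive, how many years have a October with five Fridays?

October has 31 days; it has five Fridays when Friday falls among the first (month-length − 28) days — i.e. when October 1 is one of Friday/Thursday/Wednesday.
October 1 by year: 2030:Tue 2031:Wed✓ 2032:Fri✓ 2033:Sat 2034:Sun 2035:Mon 2036:Wed✓ 2037:Thu✓ 2038:Fri✓ 2039:Sat 2040:Mon 2041:Tue 2042:Wed✓ 2043:Thu✓ 2044:Sat …(9 more)… 2054:Thu✓ 2055:Fri✓ 2056:Sun 2057:Mon 2058:Tue 2059:Wed✓ 2060:Fri✓ 2061:Sat 2062:Sun 2063:Mon 2064:Wed✓ 2065:Thu✓ 2066:Fri✓ 2067:Sat 2068:Mon
Years with five Fridays: 2031, 2032, 2036, 2037, 2038, 2042, 2043, 2048, 2049, 2053, 2054, 2055, 2059, 2060, 2064, 2065, 2066 → 17.

17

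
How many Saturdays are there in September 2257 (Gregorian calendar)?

September 2257 has 30 days and begins on Tuesday.
The first Saturday is September 5.
Saturdays fall on 5, 12, 19, 26 — that's 4.

4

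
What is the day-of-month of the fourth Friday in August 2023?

25

August 1, 2023 is a Tuesday, so the first Friday is the 4th.
The fourth Friday is 4 + 21 = 25.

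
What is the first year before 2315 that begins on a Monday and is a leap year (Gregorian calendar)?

Jan 1 advances by 2 weekdays after a leap year and by 1 after a common year.
2315: Jan 1 is Friday.
2314: Thursday
2313: Wednesday
2312: Monday (leap)
2312 begins on a Monday and is a leap year.

2312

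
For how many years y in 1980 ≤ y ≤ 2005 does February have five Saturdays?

1

February has 28 days (29 in leap years); it has five Saturdays when Saturday falls among the first (month-length − 28) days — i.e. when February 1 is Saturday in a leap year (never in a common year).
February 1 by year: 1980:Fri 1981:Sun 1982:Mon 1983:Tue 1984:Wed 1985:Fri 1986:Sat 1987:Sun 1988:Mon 1989:Wed 1990:Thu 1991:Fri 1992:Sat✓ 1993:Mon 1994:Tue 1995:Wed 1996:Thu 1997:Sat 1998:Sun 1999:Mon 2000:Tue 2001:Thu 2002:Fri 2003:Sat 2004:Sun 2005:Tue
Years with five Saturdays: 1992 → 1.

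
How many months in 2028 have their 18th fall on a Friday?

2

Check the 18th of each month of 2028: Jan 18: Tue, Feb 18: Fri, Mar 18: Sat, Apr 18: Tue, May 18: Thu, Jun 18: Sun, Jul 18: Tue, Aug 18: Fri, Sep 18: Mon, Oct 18: Wed, Nov 18: Sat, Dec 18: Mon.
Friday occurs in February, August — 2 months.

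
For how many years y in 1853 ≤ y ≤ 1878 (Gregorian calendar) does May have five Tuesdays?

12

May has 31 days; it has five Tuesdays when Tuesday falls among the first (month-length − 28) days — i.e. when May 1 is one of Tuesday/Monday/Sunday.
May 1 by year: 1853:Sun✓ 1854:Mon✓ 1855:Tue✓ 1856:Thu 1857:Fri 1858:Sat 1859:Sun✓ 1860:Tue✓ 1861:Wed 1862:Thu 1863:Fri 1864:Sun✓ 1865:Mon✓ 1866:Tue✓ 1867:Wed 1868:Fri 1869:Sat 1870:Sun✓ 1871:Mon✓ 1872:Wed 1873:Thu 1874:Fri 1875:Sat 1876:Mon✓ 1877:Tue✓ 1878:Wed
Years with five Tuesdays: 1853, 1854, 1855, 1859, 1860, 1864, 1865, 1866, 1870, 1871, 1876, 1877 → 12.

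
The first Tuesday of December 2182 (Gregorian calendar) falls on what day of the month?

3

December 1, 2182 is a Sunday, so the first Tuesday is the 3rd.
The first Tuesday is 3 + 0 = 3.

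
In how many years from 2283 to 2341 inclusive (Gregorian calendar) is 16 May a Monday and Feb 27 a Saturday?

3

Check each year's weekday for 16 May and Feb 27:
  2283: Wed/Tue  2284: Fri/Wed  2285: Sat/Fri  2286: Sun/Sat  2287: Mon/Sun  2288: Wed/Mon  2289: Thu/Wed  2290: Fri/Thu  2291: Sat/Fri  2292: Mon/Sat ✓  2293: Tue/Mon  2294: Wed/Tue  2295: Thu/Wed  2296: Sat/Thu  …(31 more)…  2328: Wed/Mon  2329: Thu/Wed  2330: Fri/Thu  2331: Sat/Fri  2332: Mon/Sat ✓  2333: Tue/Mon  2334: Wed/Tue  2335: Thu/Wed  2336: Sat/Thu  2337: Sun/Sat  2338: Mon/Sun  2339: Tue/Mon  2340: Thu/Tue  2341: Fri/Thu
Both conditions hold in: 2292, 2304, 2332 — 3.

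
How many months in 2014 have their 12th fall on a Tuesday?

1

Check the 12th of each month of 2014: Jan 12: Sun, Feb 12: Wed, Mar 12: Wed, Apr 12: Sat, May 12: Mon, Jun 12: Thu, Jul 12: Sat, Aug 12: Tue, Sep 12: Fri, Oct 12: Sun, Nov 12: Wed, Dec 12: Fri.
Tuesday occurs in August — 1 month.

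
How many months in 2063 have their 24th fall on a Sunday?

1

Check the 24th of each month of 2063: Jan 24: Wed, Feb 24: Sat, Mar 24: Sat, Apr 24: Tue, May 24: Thu, Jun 24: Sun, Jul 24: Tue, Aug 24: Fri, Sep 24: Mon, Oct 24: Wed, Nov 24: Sat, Dec 24: Mon.
Sunday occurs in June — 1 month.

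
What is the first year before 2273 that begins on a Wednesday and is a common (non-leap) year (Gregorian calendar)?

2262

Jan 1 advances by 2 weekdays after a leap year and by 1 after a common year.
2273: Jan 1 is Wednesday.
2272: Monday (leap)
2271: Sunday
2270: Saturday
2269: Friday
2268: Wednesday (leap)
2267: Tuesday
2266: Monday
2265: Sunday
2264: Friday (leap)
2263: Thursday
2262: Wednesday
2262 begins on a Wednesday and is a common year.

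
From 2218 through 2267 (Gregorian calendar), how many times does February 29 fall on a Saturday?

1

Leap years in 2218–2267: 12 of them.
Feb 29 weekday advances by 5 (mod 7) from one leap year to the next four years later (or differs when a century non-leap intervenes).
Leap-day weekdays: 2220:Tue 2224:Sun 2228:Fri 2232:Wed 2236:Mon 2240:Sat✓ 2244:Thu 2248:Tue 2252:Sun 2256:Fri 2260:Wed 2264:Mon
Saturday: 2240 → 1.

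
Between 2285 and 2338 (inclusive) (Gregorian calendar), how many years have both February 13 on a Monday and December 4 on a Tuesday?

2

Check each year's weekday for February 13 and December 4:
  2285: Fri/Fri  2286: Sat/Sat  2287: Sun/Sun  2288: Mon/Tue ✓  2289: Wed/Wed  2290: Thu/Thu  2291: Fri/Fri  2292: Sat/Sun  2293: Mon/Mon  2294: Tue/Tue  2295: Wed/Wed  2296: Thu/Fri  2297: Sat/Sat  2298: Sun/Sun  …(26 more)…  2325: Fri/Fri  2326: Sat/Sat  2327: Sun/Sun  2328: Mon/Tue ✓  2329: Wed/Wed  2330: Thu/Thu  2331: Fri/Fri  2332: Sat/Sun  2333: Mon/Mon  2334: Tue/Tue  2335: Wed/Wed  2336: Thu/Fri  2337: Sat/Sat  2338: Sun/Sun
Both conditions hold in: 2288, 2328 — 2.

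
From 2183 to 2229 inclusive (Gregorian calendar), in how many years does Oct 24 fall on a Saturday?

7

Track Oct 24's weekday year by year (advancing +1, or +2 across a Feb 29):
  2183: Fri  2184: Sun (+2)  2185: Mon (+1)  2186: Tue (+1)  2187: Wed (+1)
  2188: Fri (+2)  2189: Sat (+1) ✓  2190: Sun (+1)  2191: Mon (+1)  2192: Wed (+2)
  2193: Thu (+1)  2194: Fri (+1)  2195: Sat (+1) ✓  2196: Mon (+2)  … (19 more years) …
  2216: Thu (+2)  2217: Fri (+1)  2218: Sat (+1) ✓  2219: Sun (+1)  2220: Tue (+2)
  2221: Wed (+1)  2222: Thu (+1)  2223: Fri (+1)  2224: Sun (+2)  2225: Mon (+1)
  2226: Tue (+1)  2227: Wed (+1)  2228: Fri (+2)  2229: Sat (+1) ✓
Saturday years: 2189, 2195, 2201, 2207, 2212, 2218, 2229 — 7 in total.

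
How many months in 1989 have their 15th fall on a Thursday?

1

Check the 15th of each month of 1989: Jan 15: Sun, Feb 15: Wed, Mar 15: Wed, Apr 15: Sat, May 15: Mon, Jun 15: Thu, Jul 15: Sat, Aug 15: Tue, Sep 15: Fri, Oct 15: Sun, Nov 15: Wed, Dec 15: Fri.
Thursday occurs in June — 1 month.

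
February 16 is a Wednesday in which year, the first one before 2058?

2056

From one year to the next, a fixed date's weekday advances by 1, or by 2 when a Feb 29 lies between the two dates.
2058: February 16 is Saturday.
2057: Friday (−1)
2056: Wednesday (−2)
February 16 falls on a Wednesday in 2056.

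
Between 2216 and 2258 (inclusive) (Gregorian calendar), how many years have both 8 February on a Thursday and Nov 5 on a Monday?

Check each year's weekday for 8 February and Nov 5:
  2216: Thu/Tue  2217: Sat/Wed  2218: Sun/Thu  2219: Mon/Fri  2220: Tue/Sun  2221: Thu/Mon ✓  2222: Fri/Tue  2223: Sat/Wed  2224: Sun/Fri  2225: Tue/Sat  2226: Wed/Sun  2227: Thu/Mon ✓  2228: Fri/Wed  2229: Sun/Thu  …(15 more)…  2245: Sat/Wed  2246: Sun/Thu  2247: Mon/Fri  2248: Tue/Sun  2249: Thu/Mon ✓  2250: Fri/Tue  2251: Sat/Wed  2252: Sun/Fri  2253: Tue/Sat  2254: Wed/Sun  2255: Thu/Mon ✓  2256: Fri/Wed  2257: Sun/Thu  2258: Mon/Fri
Both conditions hold in: 2221, 2227, 2238, 2249, 2255 — 5.

5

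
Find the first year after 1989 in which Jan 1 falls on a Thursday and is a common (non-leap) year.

Jan 1 advances by 2 weekdays after a leap year and by 1 after a common year.
1989: Jan 1 is Sunday.
1990: Monday
1991: Tuesday
1992: Wednesday (leap)
1993: Friday
1994: Saturday
1995: Sunday
1996: Monday (leap)
1997: Wednesday
1998: Thursday
1998 begins on a Thursday and is a common year.

1998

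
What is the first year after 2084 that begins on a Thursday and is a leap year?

2088

Jan 1 advances by 2 weekdays after a leap year and by 1 after a common year.
2084: Jan 1 is Saturday (leap).
2085: Monday
2086: Tuesday
2087: Wednesday
2088: Thursday (leap)
2088 begins on a Thursday and is a leap year.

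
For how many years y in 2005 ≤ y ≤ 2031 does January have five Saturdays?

January has 31 days; it has five Saturdays when Saturday falls among the first (month-length − 28) days — i.e. when January 1 is one of Saturday/Friday/Thursday.
January 1 by year: 2005:Sat✓ 2006:Sun 2007:Mon 2008:Tue 2009:Thu✓ 2010:Fri✓ 2011:Sat✓ 2012:Sun 2013:Tue 2014:Wed 2015:Thu✓ 2016:Fri✓ 2017:Sun 2018:Mon 2019:Tue 2020:Wed 2021:Fri✓ 2022:Sat✓ 2023:Sun 2024:Mon 2025:Wed 2026:Thu✓ 2027:Fri✓ 2028:Sat✓ 2029:Mon 2030:Tue 2031:Wed
Years with five Saturdays: 2005, 2009, 2010, 2011, 2015, 2016, 2021, 2022, 2026, 2027, 2028 → 11.

11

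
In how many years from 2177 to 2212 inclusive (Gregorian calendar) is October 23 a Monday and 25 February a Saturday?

3

Check each year's weekday for October 23 and 25 February:
  2177: Thu/Tue  2178: Fri/Wed  2179: Sat/Thu  2180: Mon/Fri  2181: Tue/Sun  2182: Wed/Mon  2183: Thu/Tue  2184: Sat/Wed  2185: Sun/Fri  2186: Mon/Sat ✓  2187: Tue/Sun  2188: Thu/Mon  2189: Fri/Wed  2190: Sat/Thu  …(8 more)…  2199: Wed/Mon  2200: Thu/Tue  2201: Fri/Wed  2202: Sat/Thu  2203: Sun/Fri  2204: Tue/Sat  2205: Wed/Mon  2206: Thu/Tue  2207: Fri/Wed  2208: Sun/Thu  2209: Mon/Sat ✓  2210: Tue/Sun  2211: Wed/Mon  2212: Fri/Tue
Both conditions hold in: 2186, 2197, 2209 — 3.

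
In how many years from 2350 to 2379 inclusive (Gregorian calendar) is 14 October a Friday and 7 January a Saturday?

0

Check each year's weekday for 14 October and 7 January:
  2350: Sat/Sat  2351: Sun/Sun  2352: Tue/Mon  2353: Wed/Wed  2354: Thu/Thu  2355: Fri/Fri  2356: Sun/Sat  2357: Mon/Mon  2358: Tue/Tue  2359: Wed/Wed  2360: Fri/Thu  2361: Sat/Sat  2362: Sun/Sun  2363: Mon/Mon  2364: Wed/Tue  2365: Thu/Thu  2366: Fri/Fri  2367: Sat/Sat  2368: Mon/Sun  2369: Tue/Tue  2370: Wed/Wed  2371: Thu/Thu  2372: Sat/Fri  2373: Sun/Sun  2374: Mon/Mon  2375: Tue/Tue  2376: Thu/Wed  2377: Fri/Fri  2378: Sat/Sat  2379: Sun/Sun
Both conditions hold in: no year — 0.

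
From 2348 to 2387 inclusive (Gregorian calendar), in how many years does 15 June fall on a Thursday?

5

Track 15 June's weekday year by year (advancing +1, or +2 across a Feb 29):
  2348: Tue  2349: Wed (+1)  2350: Thu (+1) ✓  2351: Fri (+1)  2352: Sun (+2)
  2353: Mon (+1)  2354: Tue (+1)  2355: Wed (+1)  2356: Fri (+2)  2357: Sat (+1)
  2358: Sun (+1)  2359: Mon (+1)  2360: Wed (+2)  2361: Thu (+1) ✓  … (12 more years) …
  2374: Sat (+1)  2375: Sun (+1)  2376: Tue (+2)  2377: Wed (+1)  2378: Thu (+1) ✓
  2379: Fri (+1)  2380: Sun (+2)  2381: Mon (+1)  2382: Tue (+1)  2383: Wed (+1)
  2384: Fri (+2)  2385: Sat (+1)  2386: Sun (+1)  2387: Mon (+1)
Thursday years: 2350, 2361, 2367, 2372, 2378 — 5 in total.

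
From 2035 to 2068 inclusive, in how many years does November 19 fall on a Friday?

5

Track November 19's weekday year by year (advancing +1, or +2 across a Feb 29):
  2035: Mon  2036: Wed (+2)  2037: Thu (+1)  2038: Fri (+1) ✓  2039: Sat (+1)
  2040: Mon (+2)  2041: Tue (+1)  2042: Wed (+1)  2043: Thu (+1)  2044: Sat (+2)
  2045: Sun (+1)  2046: Mon (+1)  2047: Tue (+1)  2048: Thu (+2)  … (6 more years) …
  2055: Fri (+1) ✓  2056: Sun (+2)  2057: Mon (+1)  2058: Tue (+1)  2059: Wed (+1)
  2060: Fri (+2) ✓  2061: Sat (+1)  2062: Sun (+1)  2063: Mon (+1)  2064: Wed (+2)
  2065: Thu (+1)  2066: Fri (+1) ✓  2067: Sat (+1)  2068: Mon (+2)
Friday years: 2038, 2049, 2055, 2060, 2066 — 5 in total.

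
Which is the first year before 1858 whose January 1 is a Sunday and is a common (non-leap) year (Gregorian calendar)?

1854

Jan 1 advances by 2 weekdays after a leap year and by 1 after a common year.
1858: Jan 1 is Friday.
1857: Thursday
1856: Tuesday (leap)
1855: Monday
1854: Sunday
1854 begins on a Sunday and is a common year.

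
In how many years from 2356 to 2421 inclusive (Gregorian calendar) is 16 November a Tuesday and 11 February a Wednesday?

Check each year's weekday for 16 November and 11 February:
  2356: Fri/Sat  2357: Sat/Mon  2358: Sun/Tue  2359: Mon/Wed  2360: Wed/Thu  2361: Thu/Sat  2362: Fri/Sun  2363: Sat/Mon  2364: Mon/Tue  2365: Tue/Thu  2366: Wed/Fri  2367: Thu/Sat  2368: Sat/Sun  2369: Sun/Tue  …(38 more)…  2408: Sun/Mon  2409: Mon/Wed  2410: Tue/Thu  2411: Wed/Fri  2412: Fri/Sat  2413: Sat/Mon  2414: Sun/Tue  2415: Mon/Wed  2416: Wed/Thu  2417: Thu/Sat  2418: Fri/Sun  2419: Sat/Mon  2420: Mon/Tue  2421: Tue/Thu
Both conditions hold in: 2376, 2404 — 2.

2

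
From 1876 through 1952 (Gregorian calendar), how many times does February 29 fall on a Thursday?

Leap years in 1876–1952: 19 of them.
Feb 29 weekday advances by 5 (mod 7) from one leap year to the next four years later (or differs when a century non-leap intervenes).
Leap-day weekdays: 1876:Tue 1880:Sun 1884:Fri 1888:Wed 1892:Mon 1896:Sat 1904:Mon 1908:Sat 1912:Thu✓ 1916:Tue 1920:Sun 1924:Fri 1928:Wed 1932:Mon 1936:Sat 1940:Thu✓ 1944:Tue 1948:Sun 1952:Fri
Thursday: 1912, 1940 → 2.

2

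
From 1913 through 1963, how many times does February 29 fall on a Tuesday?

Leap years in 1913–1963: 12 of them.
Feb 29 weekday advances by 5 (mod 7) from one leap year to the next four years later (or differs when a century non-leap intervenes).
Leap-day weekdays: 1916:Tue✓ 1920:Sun 1924:Fri 1928:Wed 1932:Mon 1936:Sat 1940:Thu 1944:Tue✓ 1948:Sun 1952:Fri 1956:Wed 1960:Mon
Tuesday: 1916, 1944 → 2.

2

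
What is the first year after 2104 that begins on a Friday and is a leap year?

2112

Jan 1 advances by 2 weekdays after a leap year and by 1 after a common year.
2104: Jan 1 is Tuesday (leap).
2105: Thursday
2106: Friday
2107: Saturday
2108: Sunday (leap)
2109: Tuesday
2110: Wednesday
2111: Thursday
2112: Friday (leap)
2112 begins on a Friday and is a leap year.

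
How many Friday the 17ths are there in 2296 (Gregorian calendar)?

3

Check the 17th of each month of 2296: Jan 17: Fri, Feb 17: Mon, Mar 17: Tue, Apr 17: Fri, May 17: Sun, Jun 17: Wed, Jul 17: Fri, Aug 17: Mon, Sep 17: Thu, Oct 17: Sat, Nov 17: Tue, Dec 17: Thu.
Friday occurs in January, April, July — 3 months.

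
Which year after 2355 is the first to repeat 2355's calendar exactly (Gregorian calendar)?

2366

Two years share a calendar iff Jan 1 falls on the same weekday and both are leap or both are common. 2355: Jan 1 is Saturday, common year.
2356: Jan 1 Sunday, leap
2357: Jan 1 Tuesday, common
2358: Jan 1 Wednesday, common
2359: Jan 1 Thursday, common
2360: Jan 1 Friday, leap
2361: Jan 1 Sunday, common
2362: Jan 1 Monday, common
2363: Jan 1 Tuesday, common
2364: Jan 1 Wednesday, leap
2365: Jan 1 Friday, common
2366: Jan 1 Saturday, common
2366 matches on both conditions.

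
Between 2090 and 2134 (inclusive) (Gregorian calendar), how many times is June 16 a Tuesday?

7

Track June 16's weekday year by year (advancing +1, or +2 across a Feb 29):
  2090: Fri  2091: Sat (+1)  2092: Mon (+2)  2093: Tue (+1) ✓  2094: Wed (+1)
  2095: Thu (+1)  2096: Sat (+2)  2097: Sun (+1)  2098: Mon (+1)  2099: Tue (+1) ✓
  2100: Wed (+1)  2101: Thu (+1)  2102: Fri (+1)  2103: Sat (+1)  … (17 more years) …
  2121: Mon (+1)  2122: Tue (+1) ✓  2123: Wed (+1)  2124: Fri (+2)  2125: Sat (+1)
  2126: Sun (+1)  2127: Mon (+1)  2128: Wed (+2)  2129: Thu (+1)  2130: Fri (+1)
  2131: Sat (+1)  2132: Mon (+2)  2133: Tue (+1) ✓  2134: Wed (+1)
Tuesday years: 2093, 2099, 2105, 2111, 2116, 2122, 2133 — 7 in total.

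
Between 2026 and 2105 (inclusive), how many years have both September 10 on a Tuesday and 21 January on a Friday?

0

Check each year's weekday for September 10 and 21 January:
  2026: Thu/Wed  2027: Fri/Thu  2028: Sun/Fri  2029: Mon/Sun  2030: Tue/Mon  2031: Wed/Tue  2032: Fri/Wed  2033: Sat/Fri  2034: Sun/Sat  2035: Mon/Sun  2036: Wed/Mon  2037: Thu/Wed  2038: Fri/Thu  2039: Sat/Fri  …(52 more)…  2092: Wed/Mon  2093: Thu/Wed  2094: Fri/Thu  2095: Sat/Fri  2096: Mon/Sat  2097: Tue/Mon  2098: Wed/Tue  2099: Thu/Wed  2100: Fri/Thu  2101: Sat/Fri  2102: Sun/Sat  2103: Mon/Sun  2104: Wed/Mon  2105: Thu/Wed
Both conditions hold in: no year — 0.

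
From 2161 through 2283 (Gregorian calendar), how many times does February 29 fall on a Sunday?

Leap years in 2161–2283: 29 of them.
Feb 29 weekday advances by 5 (mod 7) from one leap year to the next four years later (or differs when a century non-leap intervenes).
Leap-day weekdays: 2164:Wed 2168:Mon 2172:Sat 2176:Thu 2180:Tue 2184:Sun✓ 2188:Fri 2192:Wed 2196:Mon 2204:Wed 2208:Mon 2212:Sat 2216:Thu …(3 more)… 2232:Wed 2236:Mon 2240:Sat 2244:Thu 2248:Tue 2252:Sun✓ 2256:Fri 2260:Wed 2264:Mon 2268:Sat 2272:Thu 2276:Tue 2280:Sun✓
Sunday: 2184, 2224, 2252, 2280 → 4.

4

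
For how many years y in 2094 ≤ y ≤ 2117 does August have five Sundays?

August has 31 days; it has five Sundays when Sunday falls among the first (month-length − 28) days — i.e. when August 1 is one of Sunday/Saturday/Friday.
August 1 by year: 2094:Sun✓ 2095:Mon 2096:Wed 2097:Thu 2098:Fri✓ 2099:Sat✓ 2100:Sun✓ 2101:Mon 2102:Tue 2103:Wed 2104:Fri✓ 2105:Sat✓ 2106:Sun✓ 2107:Mon 2108:Wed 2109:Thu 2110:Fri✓ 2111:Sat✓ 2112:Mon 2113:Tue 2114:Wed 2115:Thu 2116:Sat✓ 2117:Sun✓
Years with five Sundays: 2094, 2098, 2099, 2100, 2104, 2105, 2106, 2110, 2111, 2116, 2117 → 11.

11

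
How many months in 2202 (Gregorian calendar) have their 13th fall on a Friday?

Check the 13th of each month of 2202: Jan 13: Wed, Feb 13: Sat, Mar 13: Sat, Apr 13: Tue, May 13: Thu, Jun 13: Sun, Jul 13: Tue, Aug 13: Fri, Sep 13: Mon, Oct 13: Wed, Nov 13: Sat, Dec 13: Mon.
Friday occurs in August — 1 month.

1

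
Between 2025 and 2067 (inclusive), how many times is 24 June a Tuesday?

7

Track 24 June's weekday year by year (advancing +1, or +2 across a Feb 29):
  2025: Tue ✓  2026: Wed (+1)  2027: Thu (+1)  2028: Sat (+2)  2029: Sun (+1)
  2030: Mon (+1)  2031: Tue (+1) ✓  2032: Thu (+2)  2033: Fri (+1)  2034: Sat (+1)
  2035: Sun (+1)  2036: Tue (+2) ✓  2037: Wed (+1)  2038: Thu (+1)  … (15 more years) …
  2054: Wed (+1)  2055: Thu (+1)  2056: Sat (+2)  2057: Sun (+1)  2058: Mon (+1)
  2059: Tue (+1) ✓  2060: Thu (+2)  2061: Fri (+1)  2062: Sat (+1)  2063: Sun (+1)
  2064: Tue (+2) ✓  2065: Wed (+1)  2066: Thu (+1)  2067: Fri (+1)
Tuesday years: 2025, 2031, 2036, 2042, 2053, 2059, 2064 — 7 in total.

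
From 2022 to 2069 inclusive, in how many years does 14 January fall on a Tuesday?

Track 14 January's weekday year by year (advancing +1, or +2 across a Feb 29):
  2022: Fri  2023: Sat (+1)  2024: Sun (+1)  2025: Tue (+2) ✓  2026: Wed (+1)
  2027: Thu (+1)  2028: Fri (+1)  2029: Sun (+2)  2030: Mon (+1)  2031: Tue (+1) ✓
  2032: Wed (+1)  2033: Fri (+2)  2034: Sat (+1)  2035: Sun (+1)  … (20 more years) …
  2056: Fri (+1)  2057: Sun (+2)  2058: Mon (+1)  2059: Tue (+1) ✓  2060: Wed (+1)
  2061: Fri (+2)  2062: Sat (+1)  2063: Sun (+1)  2064: Mon (+1)  2065: Wed (+2)
  2066: Thu (+1)  2067: Fri (+1)  2068: Sat (+1)  2069: Mon (+2)
Tuesday years: 2025, 2031, 2042, 2048, 2053, 2059 — 6 in total.

6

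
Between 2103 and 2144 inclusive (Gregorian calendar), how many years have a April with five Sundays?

April has 30 days; it has five Sundays when Sunday falls among the first (month-length − 28) days — i.e. when April 1 is one of Sunday/Saturday.
April 1 by year: 2103:Sun✓ 2104:Tue 2105:Wed 2106:Thu 2107:Fri 2108:Sun✓ 2109:Mon 2110:Tue 2111:Wed 2112:Fri 2113:Sat✓ 2114:Sun✓ 2115:Mon 2116:Wed 2117:Thu …(12 more)… 2130:Sat✓ 2131:Sun✓ 2132:Tue 2133:Wed 2134:Thu 2135:Fri 2136:Sun✓ 2137:Mon 2138:Tue 2139:Wed 2140:Fri 2141:Sat✓ 2142:Sun✓ 2143:Mon 2144:Wed
Years with five Sundays: 2103, 2108, 2113, 2114, 2119, 2124, 2125, 2130, 2131, 2136, 2141, 2142 → 12.

12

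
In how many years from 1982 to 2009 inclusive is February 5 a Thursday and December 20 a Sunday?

3

Check each year's weekday for February 5 and December 20:
  1982: Fri/Mon  1983: Sat/Tue  1984: Sun/Thu  1985: Tue/Fri  1986: Wed/Sat  1987: Thu/Sun ✓  1988: Fri/Tue  1989: Sun/Wed  1990: Mon/Thu  1991: Tue/Fri  1992: Wed/Sun  1993: Fri/Mon  1994: Sat/Tue  1995: Sun/Wed  1996: Mon/Fri  1997: Wed/Sat  1998: Thu/Sun ✓  1999: Fri/Mon  2000: Sat/Wed  2001: Mon/Thu  2002: Tue/Fri  2003: Wed/Sat  2004: Thu/Mon  2005: Sat/Tue  2006: Sun/Wed  2007: Mon/Thu  2008: Tue/Sat  2009: Thu/Sun ✓
Both conditions hold in: 1987, 1998, 2009 — 3.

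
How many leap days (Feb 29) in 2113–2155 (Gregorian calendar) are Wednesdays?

Leap years in 2113–2155: 10 of them.
Feb 29 weekday advances by 5 (mod 7) from one leap year to the next four years later (or differs when a century non-leap intervenes).
Leap-day weekdays: 2116:Sat 2120:Thu 2124:Tue 2128:Sun 2132:Fri 2136:Wed✓ 2140:Mon 2144:Sat 2148:Thu 2152:Tue
Wednesday: 2136 → 1.

1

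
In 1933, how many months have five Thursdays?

A month of length L has five Thursdays iff its first Thursday is on day ≤ L−28 (so day 1–3 in a 31-day month, 1–2 in a 30-day month, day 1 in a leap February).
Checking each month of 1933: Jan starts Sun (31d); Feb starts Wed (28d); Mar starts Wed (31d) ✓; Apr starts Sat (30d); May starts Mon (31d); Jun starts Thu (30d) ✓; Jul starts Sat (31d); Aug starts Tue (31d) ✓; Sep starts Fri (30d); Oct starts Sun (31d); Nov starts Wed (30d) ✓; Dec starts Fri (31d).
Five-Thursday months: March, June, August, November → 4.

4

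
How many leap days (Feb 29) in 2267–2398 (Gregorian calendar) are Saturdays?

Leap years in 2267–2398: 32 of them.
Feb 29 weekday advances by 5 (mod 7) from one leap year to the next four years later (or differs when a century non-leap intervenes).
Leap-day weekdays: 2268:Sat✓ 2272:Thu 2276:Tue 2280:Sun 2284:Fri 2288:Wed 2292:Mon 2296:Sat✓ 2304:Mon 2308:Sat✓ 2312:Thu 2316:Tue 2320:Sun …(6 more)… 2348:Sun 2352:Fri 2356:Wed 2360:Mon 2364:Sat✓ 2368:Thu 2372:Tue 2376:Sun 2380:Fri 2384:Wed 2388:Mon 2392:Sat✓ 2396:Thu
Saturday: 2268, 2296, 2308, 2336, 2364, 2392 → 6.

6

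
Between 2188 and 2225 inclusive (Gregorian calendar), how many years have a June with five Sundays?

June has 30 days; it has five Sundays when Sunday falls among the first (month-length − 28) days — i.e. when June 1 is one of Sunday/Saturday.
June 1 by year: 2188:Sun✓ 2189:Mon 2190:Tue 2191:Wed 2192:Fri 2193:Sat✓ 2194:Sun✓ 2195:Mon 2196:Wed 2197:Thu 2198:Fri 2199:Sat✓ 2200:Sun✓ 2201:Mon 2202:Tue …(8 more)… 2211:Sat✓ 2212:Mon 2213:Tue 2214:Wed 2215:Thu 2216:Sat✓ 2217:Sun✓ 2218:Mon 2219:Tue 2220:Thu 2221:Fri 2222:Sat✓ 2223:Sun✓ 2224:Tue 2225:Wed
Years with five Sundays: 2188, 2193, 2194, 2199, 2200, 2205, 2206, 2211, 2216, 2217, 2222, 2223 → 12.

12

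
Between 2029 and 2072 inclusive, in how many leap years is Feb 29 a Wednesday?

Leap years in 2029–2072: 11 of them.
Feb 29 weekday advances by 5 (mod 7) from one leap year to the next four years later (or differs when a century non-leap intervenes).
Leap-day weekdays: 2032:Sun 2036:Fri 2040:Wed✓ 2044:Mon 2048:Sat 2052:Thu 2056:Tue 2060:Sun 2064:Fri 2068:Wed✓ 2072:Mon
Wednesday: 2040, 2068 → 2.

2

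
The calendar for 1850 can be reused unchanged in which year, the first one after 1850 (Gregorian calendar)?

1861

Two years share a calendar iff Jan 1 falls on the same weekday and both are leap or both are common. 1850: Jan 1 is Tuesday, common year.
1851: Jan 1 Wednesday, common
1852: Jan 1 Thursday, leap
1853: Jan 1 Saturday, common
1854: Jan 1 Sunday, common
1855: Jan 1 Monday, common
1856: Jan 1 Tuesday, leap
1857: Jan 1 Thursday, common
1858: Jan 1 Friday, common
1859: Jan 1 Saturday, common
1860: Jan 1 Sunday, leap
1861: Jan 1 Tuesday, common
1861 matches on both conditions.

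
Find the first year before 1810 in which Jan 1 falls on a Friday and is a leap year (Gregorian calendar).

Jan 1 advances by 2 weekdays after a leap year and by 1 after a common year.
1810: Jan 1 is Monday.
1809: Sunday
1808: Friday (leap)
1808 begins on a Friday and is a leap year.

1808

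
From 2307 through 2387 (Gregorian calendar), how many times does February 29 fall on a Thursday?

Leap years in 2307–2387: 20 of them.
Feb 29 weekday advances by 5 (mod 7) from one leap year to the next four years later (or differs when a century non-leap intervenes).
Leap-day weekdays: 2308:Sat 2312:Thu✓ 2316:Tue 2320:Sun 2324:Fri 2328:Wed 2332:Mon 2336:Sat 2340:Thu✓ 2344:Tue 2348:Sun 2352:Fri 2356:Wed 2360:Mon 2364:Sat 2368:Thu✓ 2372:Tue 2376:Sun 2380:Fri 2384:Wed
Thursday: 2312, 2340, 2368 → 3.

3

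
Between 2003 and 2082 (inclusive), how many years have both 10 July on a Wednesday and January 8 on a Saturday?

0

Check each year's weekday for 10 July and January 8:
  2003: Thu/Wed  2004: Sat/Thu  2005: Sun/Sat  2006: Mon/Sun  2007: Tue/Mon  2008: Thu/Tue  2009: Fri/Thu  2010: Sat/Fri  2011: Sun/Sat  2012: Tue/Sun  2013: Wed/Tue  2014: Thu/Wed  2015: Fri/Thu  2016: Sun/Fri  …(52 more)…  2069: Wed/Tue  2070: Thu/Wed  2071: Fri/Thu  2072: Sun/Fri  2073: Mon/Sun  2074: Tue/Mon  2075: Wed/Tue  2076: Fri/Wed  2077: Sat/Fri  2078: Sun/Sat  2079: Mon/Sun  2080: Wed/Mon  2081: Thu/Wed  2082: Fri/Thu
Both conditions hold in: no year — 0.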